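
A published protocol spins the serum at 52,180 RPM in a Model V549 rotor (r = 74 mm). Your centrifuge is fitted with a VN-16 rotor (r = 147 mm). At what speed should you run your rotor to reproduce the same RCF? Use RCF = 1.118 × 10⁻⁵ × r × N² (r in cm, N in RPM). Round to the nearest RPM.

Original rotor: r = 74 mm = 7.4 cm
RCF_original = 1.118 × 10⁻⁵ × 7.4 × (52180)² = 1.118 × 10⁻⁵ × 7.4 × 2,722,752,400 ≈ 225,258.8 × g
Your rotor: r = 147 mm = 14.7 cm
225,258.8 = 1.118 × 10⁻⁵ × 14.7 × N²
N² = 225,258.8 / (16.4346 × 10⁻⁵) = 1,370,637,557
N ≈ √1,370,637,557 ≈ 37,022.1

≈ 37022 RPM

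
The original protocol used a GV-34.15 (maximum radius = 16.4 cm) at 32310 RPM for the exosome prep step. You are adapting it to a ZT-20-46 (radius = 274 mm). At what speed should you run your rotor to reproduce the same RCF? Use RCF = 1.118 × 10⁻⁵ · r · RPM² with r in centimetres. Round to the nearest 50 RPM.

25000 RPM

RCF = 1.118 × 10⁻⁵ × r × N²
RCF_original = 1.118 × 10⁻⁵ × 16.4 × (32310)² = 1.118 × 10⁻⁵ × 16.4 × 1,043,936,100 ≈ 191,407.8 × g
Your rotor: r = 274 mm = 27.4 cm
191,407.8 = 1.118 × 10⁻⁵ × 27.4 × N²
N² = 191,407.8 / (30.6332 × 10⁻⁵) = 624,837,758
N ≈ √624,837,758 ≈ 24,996.8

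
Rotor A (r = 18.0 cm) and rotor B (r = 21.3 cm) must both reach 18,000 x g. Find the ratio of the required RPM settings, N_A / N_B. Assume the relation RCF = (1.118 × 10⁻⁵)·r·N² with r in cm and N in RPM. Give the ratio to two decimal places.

At fixed RCF, N ∝ 1/√r, so N_A/N_B = √(r_B/r_A) = √(21.3/18.0) = √1.183333 = 1.0878.

1.09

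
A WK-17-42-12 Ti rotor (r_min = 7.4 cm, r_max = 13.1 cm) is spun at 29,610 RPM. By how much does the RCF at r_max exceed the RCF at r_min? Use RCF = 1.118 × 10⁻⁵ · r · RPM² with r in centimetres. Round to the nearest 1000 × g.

ΔRCF ≈ 56000 × g

RCF_max = 1.118 × 10⁻⁵ × 13.1 × (29610)² = 1.118 × 10⁻⁵ × 13.1 × 876,752,100 ≈ 128,407.4 × g
RCF_min = 1.118 × 10⁻⁵ × 7.4 × (29610)² = 1.118 × 10⁻⁵ × 7.4 × 876,752,100 ≈ 72,535.5 × g
ΔRCF = 128,407.4 − 72,535.5 = 55,871.9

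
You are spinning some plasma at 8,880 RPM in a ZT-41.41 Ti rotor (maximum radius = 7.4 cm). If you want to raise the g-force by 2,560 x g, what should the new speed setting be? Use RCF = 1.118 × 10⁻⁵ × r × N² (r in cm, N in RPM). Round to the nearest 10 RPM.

10480 RPM

Current RCF = 1.118 × 10⁻⁵ × 7.4 × (8880)² = 1.118 × 10⁻⁵ × 7.4 × 78,854,400 ≈ 6,523.8 × g
Target RCF = 6,523.8 + 2,560 = 9,083.8 × g
N² = 9,083.8 / (8.2732 × 10⁻⁵) = 109,797,902
N ≈ √109,797,902 ≈ 10,478.4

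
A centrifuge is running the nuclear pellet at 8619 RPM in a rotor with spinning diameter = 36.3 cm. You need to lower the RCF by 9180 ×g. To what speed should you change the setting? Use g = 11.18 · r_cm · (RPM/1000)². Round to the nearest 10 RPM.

r = 36.3 / 2 = 18.15 cm
Current RCF = 11.18 × 18.15 × (8.619)² = 11.18 × 18.15 × 74.287161 ≈ 15,074.1 × g
Target RCF = 15,074.1 − 9,180 = 5,894.1 × g
(N/1000)² = 5,894.1 / 202.917 = 29.04685
N = 1000 × √29.04685 ≈ 5,389.5

N₂ ≈ 5390 RPM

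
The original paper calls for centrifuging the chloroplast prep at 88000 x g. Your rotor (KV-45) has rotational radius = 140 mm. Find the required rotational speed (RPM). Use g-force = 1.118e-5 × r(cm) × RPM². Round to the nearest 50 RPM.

r = 140 mm = 14.0 cm
RCF = 1.118 × 10⁻⁵ × r × N²
88,000 = 1.118 × 10⁻⁵ × 14 × N²
N² = 88,000 / (15.652 × 10⁻⁵) = 562,228,469
N ≈ √562,228,469 ≈ 23,711.4

N ≈ 23700 RPM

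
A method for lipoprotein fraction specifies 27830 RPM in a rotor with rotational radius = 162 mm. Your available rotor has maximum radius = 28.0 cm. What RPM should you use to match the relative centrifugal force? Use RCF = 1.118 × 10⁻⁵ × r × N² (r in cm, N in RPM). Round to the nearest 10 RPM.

Original rotor: r = 162 mm = 16.2 cm
RCF_original = 1.118 × 10⁻⁵ × 16.2 × (27830)² = 1.118 × 10⁻⁵ × 16.2 × 774,508,900 ≈ 140,276 × g
140,276 = 1.118 × 10⁻⁵ × 28 × N²
N² = 140,276 / (31.304 × 10⁻⁵) = 448,108,868
N ≈ √448,108,868 ≈ 21,168.6

21170 RPM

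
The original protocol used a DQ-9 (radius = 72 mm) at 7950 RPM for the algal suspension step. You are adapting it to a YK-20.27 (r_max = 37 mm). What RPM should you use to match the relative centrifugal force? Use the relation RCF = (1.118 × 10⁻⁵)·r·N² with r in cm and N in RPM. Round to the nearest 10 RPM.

11090 RPM

Original rotor: r = 72 mm = 7.2 cm
RCF_original = 1.118 × 10⁻⁵ × 7.2 × (7950)² = 1.118 × 10⁻⁵ × 7.2 × 63,202,500 ≈ 5,087.5 × g
Your rotor: r = 37 mm = 3.7 cm
5,087.5 = 1.118 × 10⁻⁵ × 3.7 × N²
N² = 5,087.5 / (4.1366 × 10⁻⁵) = 122,987,478
N ≈ √122,987,478 ≈ 11,090.0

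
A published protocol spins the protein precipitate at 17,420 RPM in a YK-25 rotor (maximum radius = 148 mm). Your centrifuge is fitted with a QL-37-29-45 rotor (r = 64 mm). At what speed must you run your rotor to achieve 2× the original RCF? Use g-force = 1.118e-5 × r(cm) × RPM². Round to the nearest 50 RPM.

Original rotor: r = 148 mm = 14.8 cm
RCF_original = 1.118 × 10⁻⁵ × 14.8 × (17420)² = 1.118 × 10⁻⁵ × 14.8 × 303,456,400 ≈ 50,211.1 × g
Target RCF = 2 × 50,211.1 ≈ 100,422.2 × g
Your rotor: r = 64 mm = 6.4 cm
100,422.2 = 1.118 × 10⁻⁵ × 6.4 × N²
N² = 100,422.2 / (7.1552 × 10⁻⁵) = 1,403,485,577
N ≈ √1,403,485,577 ≈ 37,463.1

≈ 37450 RPM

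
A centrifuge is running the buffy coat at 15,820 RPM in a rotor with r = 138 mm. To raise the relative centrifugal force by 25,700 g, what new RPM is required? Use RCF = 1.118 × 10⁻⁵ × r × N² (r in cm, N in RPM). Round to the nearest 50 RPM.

r = 138 mm = 13.8 cm
Current RCF = 1.118 × 10⁻⁵ × 13.8 × (15820)² = 1.118 × 10⁻⁵ × 13.8 × 250,272,400 ≈ 38,613 × g
Target RCF = 38,613 + 25,700 = 64,313 × g
N² = 64,313 / (15.4284 × 10⁻⁵) = 416,848,150
N ≈ √416,848,150 ≈ 20,416.9

20400 RPM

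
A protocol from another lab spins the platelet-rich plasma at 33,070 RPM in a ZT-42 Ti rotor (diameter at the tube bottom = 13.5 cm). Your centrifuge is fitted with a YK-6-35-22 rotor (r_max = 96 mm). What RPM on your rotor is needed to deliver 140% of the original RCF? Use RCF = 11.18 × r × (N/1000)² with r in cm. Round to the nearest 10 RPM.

32810 RPM

Original rotor: r = 13.5 / 2 = 6.75 cm
RCF_original = 11.18 × 6.75 × (33.07)² = 11.18 × 6.75 × 1,093.6249 ≈ 82,530.4 × g
Target RCF = 1.4 × 82,530.4 ≈ 115,542.6 × g
Your rotor: r = 96 mm = 9.6 cm
115,542.6 = 11.18 × 9.6 × (N/1000)²
(N/1000)² = 115,542.6 / 107.328 = 1076.537
N = 1000 × √1076.537 ≈ 32,810.6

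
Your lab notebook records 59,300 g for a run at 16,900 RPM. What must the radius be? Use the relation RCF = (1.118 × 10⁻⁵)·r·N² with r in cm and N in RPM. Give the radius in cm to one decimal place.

RCF = 1.118 × 10⁻⁵ × r × N²
59300 = 1.118 × 10⁻⁵ × r × (16900)²
r = 59300 / (1.118 × 10⁻⁵ × 285,610,000) = 59300 / 3193.12 ≈ 18.571 cm

18.6 cm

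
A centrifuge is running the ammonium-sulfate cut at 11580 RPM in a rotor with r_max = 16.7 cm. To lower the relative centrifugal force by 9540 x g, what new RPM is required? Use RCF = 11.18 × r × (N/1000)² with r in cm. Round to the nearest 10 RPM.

≈ 9110 RPM

Current RCF = 11.18 × 16.7 × (11.58)² = 11.18 × 16.7 × 134.0964 ≈ 25,036.6 × g
Target RCF = 25,036.6 − 9,540 = 15,496.6 × g
(N/1000)² = 15,496.6 / 186.706 = 83.00001
N = 1000 × √83.00001 ≈ 9,110.4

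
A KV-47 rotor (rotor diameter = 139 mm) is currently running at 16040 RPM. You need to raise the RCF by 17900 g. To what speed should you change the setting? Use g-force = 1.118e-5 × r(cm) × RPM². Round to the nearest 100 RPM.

r = 139 mm / 2 = 69.5 mm = 6.95 cm
Current RCF = 1.118 × 10⁻⁵ × 6.95 × (16040)² = 1.118 × 10⁻⁵ × 6.95 × 257,281,600 ≈ 19,991 × g
Target RCF = 19,991 + 17,900 = 37,891 × g
N² = 37,891 / (7.7701 × 10⁻⁵) = 487,651,382
N ≈ √487,651,382 ≈ 22,082.8

≈ 22100 RPM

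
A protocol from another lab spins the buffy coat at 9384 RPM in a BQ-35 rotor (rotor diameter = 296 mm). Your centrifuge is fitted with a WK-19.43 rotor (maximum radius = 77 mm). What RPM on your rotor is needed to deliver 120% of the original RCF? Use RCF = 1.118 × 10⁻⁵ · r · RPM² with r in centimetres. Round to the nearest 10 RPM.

Original rotor: r = 296 mm / 2 = 148 mm = 14.8 cm
RCF_original = 1.118 × 10⁻⁵ × 14.8 × (9384)² = 1.118 × 10⁻⁵ × 14.8 × 88,059,456 ≈ 14,570.7 × g
Target RCF = 1.2 × 14,570.7 ≈ 17,484.8 × g
Your rotor: r = 77 mm = 7.7 cm
17,484.8 = 1.118 × 10⁻⁵ × 7.7 × N²
N² = 17,484.8 / (8.6086 × 10⁻⁵) = 203,108,519
N ≈ √203,108,519 ≈ 14,251.6

≈ 14250 RPM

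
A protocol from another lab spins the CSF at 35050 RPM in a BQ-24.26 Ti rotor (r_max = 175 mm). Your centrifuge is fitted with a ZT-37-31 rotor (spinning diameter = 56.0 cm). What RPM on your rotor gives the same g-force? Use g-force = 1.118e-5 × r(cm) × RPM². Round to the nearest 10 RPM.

Original rotor: r = 175 mm = 17.5 cm
RCF = 1.118 × 10⁻⁵ × r × N²
RCF_original = 1.118 × 10⁻⁵ × 17.5 × (35050)² = 1.118 × 10⁻⁵ × 17.5 × 1,228,502,500 ≈ 240,356.5 × g
Your rotor: r = 56.0 / 2 = 28 cm
240,356.5 = 1.118 × 10⁻⁵ × 28 × N²
N² = 240,356.5 / (31.304 × 10⁻⁵) = 767,814,017
N ≈ √767,814,017 ≈ 27,709.5

27710 RPM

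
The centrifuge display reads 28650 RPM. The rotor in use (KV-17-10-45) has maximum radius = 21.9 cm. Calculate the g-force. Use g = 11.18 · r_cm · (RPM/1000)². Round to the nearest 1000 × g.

RCF ≈ 201000 g

RCF = 11.18 × 21.9 × (28.65)² = 11.18 × 21.9 × 820.8225 ≈ 200,971.8 × g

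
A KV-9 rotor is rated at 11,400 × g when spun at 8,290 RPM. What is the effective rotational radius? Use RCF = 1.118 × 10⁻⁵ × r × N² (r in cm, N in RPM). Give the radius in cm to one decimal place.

11400 = 1.118 × 10⁻⁵ × r × (8290)²
r = 11400 / (1.118 × 10⁻⁵ × 68,724,100) = 11400 / 768.3354 ≈ 14.837 cm

r ≈ 14.8 cm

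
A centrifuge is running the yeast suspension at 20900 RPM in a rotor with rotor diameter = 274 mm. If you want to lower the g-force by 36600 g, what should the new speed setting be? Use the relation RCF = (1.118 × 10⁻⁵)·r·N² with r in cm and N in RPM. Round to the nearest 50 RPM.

14050 RPM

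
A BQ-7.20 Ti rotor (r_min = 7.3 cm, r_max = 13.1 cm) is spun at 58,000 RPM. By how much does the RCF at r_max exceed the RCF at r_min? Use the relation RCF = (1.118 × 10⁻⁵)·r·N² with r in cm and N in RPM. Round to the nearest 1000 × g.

RCF_max = 1.118 × 10⁻⁵ × 13.1 × (58000)² = 1.118 × 10⁻⁵ × 13.1 × 3,364,000,000 ≈ 492,684.7 × g
RCF_min = 1.118 × 10⁻⁵ × 7.3 × (58000)² = 1.118 × 10⁻⁵ × 7.3 × 3,364,000,000 ≈ 274,549.5 × g
ΔRCF = 492,684.7 − 274,549.5 = 218,135.2

ΔRCF ≈ 218000 × g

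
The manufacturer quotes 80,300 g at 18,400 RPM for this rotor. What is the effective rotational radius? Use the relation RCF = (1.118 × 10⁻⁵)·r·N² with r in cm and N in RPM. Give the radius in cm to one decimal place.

21.2 cm

RCF = 1.118 × 10⁻⁵ × r × N²
80300 = 1.118 × 10⁻⁵ × r × (18400)²
r = 80300 / (1.118 × 10⁻⁵ × 338,560,000) = 80300 / 3785.101 ≈ 21.215 cm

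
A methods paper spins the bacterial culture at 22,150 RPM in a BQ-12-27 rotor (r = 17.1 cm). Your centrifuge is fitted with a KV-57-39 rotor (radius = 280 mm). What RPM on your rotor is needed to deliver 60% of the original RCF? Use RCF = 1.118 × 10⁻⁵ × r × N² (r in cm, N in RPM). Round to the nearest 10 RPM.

≈ 13410 RPM

RCF_original = 1.118 × 10⁻⁵ × 17.1 × (22150)² = 1.118 × 10⁻⁵ × 17.1 × 490,622,500 ≈ 93,796.2 × g
Target RCF = 0.6 × 93,796.2 ≈ 56,277.7 × g
Your rotor: r = 280 mm = 28.0 cm
56,277.7 = 1.118 × 10⁻⁵ × 28 × N²
N² = 56,277.7 / (31.304 × 10⁻⁵) = 179,777,984
N ≈ √179,777,984 ≈ 13,408.1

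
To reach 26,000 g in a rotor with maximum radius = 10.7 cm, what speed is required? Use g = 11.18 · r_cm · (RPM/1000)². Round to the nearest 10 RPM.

RCF = 11.18 × r × (N/1000)²
26,000 = 11.18 × 10.7 × (N/1000)²
(N/1000)² = 26,000 / 119.626 = 217.3441
N = 1000 × √217.3441 ≈ 14,742.6

14740 RPM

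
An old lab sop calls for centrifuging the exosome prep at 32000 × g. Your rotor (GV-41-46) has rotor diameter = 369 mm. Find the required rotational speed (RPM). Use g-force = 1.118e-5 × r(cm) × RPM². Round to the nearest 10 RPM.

N ≈ 12460 RPM

r = 369 mm / 2 = 184.5 mm = 18.45 cm
32,000 = 1.118 × 10⁻⁵ × 18.45 × N²
N² = 32,000 / (20.6271 × 10⁻⁵) = 155,135,720
N ≈ √155,135,720 ≈ 12,455.3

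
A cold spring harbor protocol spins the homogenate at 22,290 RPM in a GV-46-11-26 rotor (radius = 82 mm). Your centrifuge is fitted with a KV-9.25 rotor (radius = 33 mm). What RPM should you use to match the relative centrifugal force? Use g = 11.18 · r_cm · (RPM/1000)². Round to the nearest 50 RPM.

Original rotor: r = 82 mm = 8.2 cm
RCF_original = 11.18 × 8.2 × (22.29)² = 11.18 × 8.2 × 496.8441 ≈ 45,548.7 × g
Your rotor: r = 33 mm = 3.3 cm
45,548.7 = 11.18 × 3.3 × (N/1000)²
(N/1000)² = 45,548.7 / 36.894 = 1234.583
N = 1000 × √1234.583 ≈ 35,136.6

35150 RPM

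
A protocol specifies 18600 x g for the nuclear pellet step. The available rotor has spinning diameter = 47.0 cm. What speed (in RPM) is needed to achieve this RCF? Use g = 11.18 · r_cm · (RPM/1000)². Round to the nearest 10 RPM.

N ≈ 8410 RPM

r = 47.0 / 2 = 23.5 cm
18,600 = 11.18 × 23.5 × (N/1000)²
(N/1000)² = 18,600 / 262.73 = 70.79511
N = 1000 × √70.79511 ≈ 8,414.0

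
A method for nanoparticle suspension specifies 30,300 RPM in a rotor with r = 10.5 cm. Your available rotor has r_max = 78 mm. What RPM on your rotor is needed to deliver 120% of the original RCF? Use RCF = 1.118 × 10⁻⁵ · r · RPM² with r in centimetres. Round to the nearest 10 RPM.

≈ 38510 RPM

RCF_original = 1.118 × 10⁻⁵ × 10.5 × (30300)² = 1.118 × 10⁻⁵ × 10.5 × 918,090,000 ≈ 107,774.6 × g
Target RCF = 1.2 × 107,774.6 ≈ 129,329.5 × g
Your rotor: r = 78 mm = 7.8 cm
129,329.5 = 1.118 × 10⁻⁵ × 7.8 × N²
N² = 129,329.5 / (8.7204 × 10⁻⁵) = 1,483,068,437
N ≈ √1,483,068,437 ≈ 38,510.6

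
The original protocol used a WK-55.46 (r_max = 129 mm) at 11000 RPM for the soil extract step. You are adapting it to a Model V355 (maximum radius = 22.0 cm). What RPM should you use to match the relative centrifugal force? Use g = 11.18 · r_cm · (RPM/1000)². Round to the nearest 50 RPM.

≈ 8400 RPM

Original rotor: r = 129 mm = 12.9 cm
RCF_original = 11.18 × 12.9 × (11)² = 11.18 × 12.9 × 121 ≈ 17,450.9 × g
17,450.9 = 11.18 × 22 × (N/1000)²
(N/1000)² = 17,450.9 / 245.96 = 70.95015
N = 1000 × √70.95015 ≈ 8,423.2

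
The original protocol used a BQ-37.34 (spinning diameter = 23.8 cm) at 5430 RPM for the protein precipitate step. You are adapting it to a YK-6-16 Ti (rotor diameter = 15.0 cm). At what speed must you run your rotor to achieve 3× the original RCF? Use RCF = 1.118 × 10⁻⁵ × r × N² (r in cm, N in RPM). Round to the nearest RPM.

11847 RPM

Original rotor: r = 23.8 / 2 = 11.9 cm
RCF_original = 1.118 × 10⁻⁵ × 11.9 × (5430)² = 1.118 × 10⁻⁵ × 11.9 × 29,484,900 ≈ 3,922.7 × g
Target RCF = 3 × 3,922.7 ≈ 11,768.1 × g
Your rotor: r = 15.0 / 2 = 7.5 cm
11,768.1 = 1.118 × 10⁻⁵ × 7.5 × N²
N² = 11,768.1 / (8.385 × 10⁻⁵) = 140,347,048
N ≈ √140,347,048 ≈ 11,846.8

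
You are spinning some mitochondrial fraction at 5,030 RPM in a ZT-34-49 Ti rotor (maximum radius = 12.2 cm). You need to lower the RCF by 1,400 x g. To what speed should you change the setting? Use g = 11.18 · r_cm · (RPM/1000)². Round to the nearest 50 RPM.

Current RCF = 11.18 × 12.2 × (5.03)² = 11.18 × 12.2 × 25.3009 ≈ 3,450.9 × g
Target RCF = 3,450.9 − 1,400 = 2,050.9 × g
(N/1000)² = 2,050.9 / 136.396 = 15.03636
N = 1000 × √15.03636 ≈ 3,877.7

≈ 3900 RPM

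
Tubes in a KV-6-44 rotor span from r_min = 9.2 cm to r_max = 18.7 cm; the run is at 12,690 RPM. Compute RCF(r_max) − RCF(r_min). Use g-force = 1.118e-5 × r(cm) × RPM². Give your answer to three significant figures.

ΔRCF ≈ 17100 g

RCF_max = 1.118 × 10⁻⁵ × 18.7 × (12690)² = 1.118 × 10⁻⁵ × 18.7 × 161,036,100 ≈ 33,667.2 × g
RCF_min = 1.118 × 10⁻⁵ × 9.2 × (12690)² = 1.118 × 10⁻⁵ × 9.2 × 161,036,100 ≈ 16,563.5 × g
ΔRCF = 33,667.2 − 16,563.5 = 17,103.7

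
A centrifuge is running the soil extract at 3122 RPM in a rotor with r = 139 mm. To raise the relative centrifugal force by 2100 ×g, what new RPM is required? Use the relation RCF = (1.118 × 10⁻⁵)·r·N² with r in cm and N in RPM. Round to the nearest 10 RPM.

N₂ ≈ 4820 RPM

r = 139 mm = 13.9 cm
Current RCF = 1.118 × 10⁻⁵ × 13.9 × (3122)² = 1.118 × 10⁻⁵ × 13.9 × 9,746,884 ≈ 1,514.7 × g
Target RCF = 1,514.7 + 2,100 = 3,614.7 × g
N² = 3,614.7 / (15.5402 × 10⁻⁵) = 23,260,318
N ≈ √23,260,318 ≈ 4,822.9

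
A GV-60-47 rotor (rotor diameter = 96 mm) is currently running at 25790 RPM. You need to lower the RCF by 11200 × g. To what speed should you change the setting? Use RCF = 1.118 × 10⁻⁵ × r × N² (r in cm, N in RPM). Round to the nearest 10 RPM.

≈ 21360 RPM

r = 96 mm / 2 = 48 mm = 4.8 cm
Current RCF = 1.118 × 10⁻⁵ × 4.8 × (25790)² = 1.118 × 10⁻⁵ × 4.8 × 665,124,100 ≈ 35,693.2 × g
Target RCF = 35,693.2 − 11,200 = 24,493.2 × g
N² = 24,493.2 / (5.3664 × 10⁻⁵) = 456,417,710
N ≈ √456,417,710 ≈ 21,363.9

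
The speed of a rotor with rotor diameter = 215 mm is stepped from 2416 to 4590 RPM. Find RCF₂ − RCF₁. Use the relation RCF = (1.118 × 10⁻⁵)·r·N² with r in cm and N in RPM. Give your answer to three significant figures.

≈ 1830 g

r = 215 mm / 2 = 107.5 mm = 10.75 cm
RCF₁ = 1.118 × 10⁻⁵ × 10.75 × (2416)² = 1.118 × 10⁻⁵ × 10.75 × 5,837,056 ≈ 701.5 × g
RCF₂ = 1.118 × 10⁻⁵ × 10.75 × (4590)² = 1.118 × 10⁻⁵ × 10.75 × 21,068,100 ≈ 2,532.1 × g
Increase = 2,532.1 − 701.5 = 1,830.6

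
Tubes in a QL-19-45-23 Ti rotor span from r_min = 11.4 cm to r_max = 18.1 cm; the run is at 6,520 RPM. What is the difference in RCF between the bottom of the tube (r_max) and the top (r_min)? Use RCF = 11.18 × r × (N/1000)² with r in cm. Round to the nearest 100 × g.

ΔRCF ≈ 3200 g

RCF_max = 11.18 × 18.1 × (6.52)² = 11.18 × 18.1 × 42.5104 ≈ 8,602.3 × g
RCF_min = 11.18 × 11.4 × (6.52)² = 11.18 × 11.4 × 42.5104 ≈ 5,418 × g
ΔRCF = 8,602.3 − 5,418 = 3,184.3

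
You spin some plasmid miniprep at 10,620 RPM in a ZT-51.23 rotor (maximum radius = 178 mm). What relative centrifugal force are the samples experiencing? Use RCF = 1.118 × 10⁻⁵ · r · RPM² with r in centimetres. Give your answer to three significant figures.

r = 178 mm = 17.8 cm
RCF = 1.118 × 10⁻⁵ × r × N²
RCF = 1.118 × 10⁻⁵ × 17.8 × (10620)² = 1.118 × 10⁻⁵ × 17.8 × 112,784,400 ≈ 22,444.5 × g

22400 g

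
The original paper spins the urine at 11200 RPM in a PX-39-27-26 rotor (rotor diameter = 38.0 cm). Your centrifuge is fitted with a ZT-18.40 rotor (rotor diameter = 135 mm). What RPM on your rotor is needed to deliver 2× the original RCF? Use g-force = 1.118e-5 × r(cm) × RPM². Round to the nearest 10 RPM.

≈ 26570 RPM

Original rotor: r = 38.0 / 2 = 19 cm
RCF_original = 1.118 × 10⁻⁵ × 19 × (11200)² = 1.118 × 10⁻⁵ × 19 × 125,440,000 ≈ 26,646 × g
Target RCF = 2 × 26,646 ≈ 53,292 × g
Your rotor: r = 135 mm / 2 = 67.5 mm = 6.75 cm
53,292 = 1.118 × 10⁻⁵ × 6.75 × N²
N² = 53,292 / (7.5465 × 10⁻⁵) = 706,181,674
N ≈ √706,181,674 ≈ 26,574.1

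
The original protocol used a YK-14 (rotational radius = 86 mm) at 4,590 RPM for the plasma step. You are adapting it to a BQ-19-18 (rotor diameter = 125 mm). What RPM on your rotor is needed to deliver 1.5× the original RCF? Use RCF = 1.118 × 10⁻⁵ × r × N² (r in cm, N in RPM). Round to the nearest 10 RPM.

6590 RPM

Original rotor: r = 86 mm = 8.6 cm
RCF = 1.118 × 10⁻⁵ × r × N²
RCF_original = 1.118 × 10⁻⁵ × 8.6 × (4590)² = 1.118 × 10⁻⁵ × 8.6 × 21,068,100 ≈ 2,025.7 × g
Target RCF = 1.5 × 2,025.7 ≈ 3,038.6 × g
Your rotor: r = 125 mm / 2 = 62.5 mm = 6.25 cm
3,038.6 = 1.118 × 10⁻⁵ × 6.25 × N²
N² = 3,038.6 / (6.9875 × 10⁻⁵) = 43,486,225
N ≈ √43,486,225 ≈ 6,594.4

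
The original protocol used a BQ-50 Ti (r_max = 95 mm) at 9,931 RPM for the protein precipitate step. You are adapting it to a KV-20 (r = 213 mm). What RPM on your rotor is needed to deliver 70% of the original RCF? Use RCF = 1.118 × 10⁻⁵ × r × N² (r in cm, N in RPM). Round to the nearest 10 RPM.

Original rotor: r = 95 mm = 9.5 cm
RCF = 1.118 × 10⁻⁵ × r × N²
RCF_original = 1.118 × 10⁻⁵ × 9.5 × (9931)² = 1.118 × 10⁻⁵ × 9.5 × 98,624,761 ≈ 10,474.9 × g
Target RCF = 0.7 × 10,474.9 ≈ 7,332.4 × g
Your rotor: r = 213 mm = 21.3 cm
7,332.4 = 1.118 × 10⁻⁵ × 21.3 × N²
N² = 7,332.4 / (23.8134 × 10⁻⁵) = 30,791,067
N ≈ √30,791,067 ≈ 5,549.0

≈ 5550 RPM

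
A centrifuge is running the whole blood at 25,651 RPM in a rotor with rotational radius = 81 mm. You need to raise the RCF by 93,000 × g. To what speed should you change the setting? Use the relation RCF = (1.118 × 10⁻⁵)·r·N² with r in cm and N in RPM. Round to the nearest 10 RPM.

N₂ ≈ 41050 RPM

r = 81 mm = 8.1 cm
Current RCF = 1.118 × 10⁻⁵ × 8.1 × (25651)² = 1.118 × 10⁻⁵ × 8.1 × 657,973,801 ≈ 59,584.8 × g
Target RCF = 59,584.8 + 93,000 = 152,584.8 × g
N² = 152,584.8 / (9.0558 × 10⁻⁵) = 1,684,940,038
N ≈ √1,684,940,038 ≈ 41,048.0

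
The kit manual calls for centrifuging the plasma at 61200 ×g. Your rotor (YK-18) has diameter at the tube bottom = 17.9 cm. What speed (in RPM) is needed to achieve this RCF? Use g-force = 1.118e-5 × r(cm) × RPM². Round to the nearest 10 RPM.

24730 RPM

r = 17.9 / 2 = 8.95 cm
61,200 = 1.118 × 10⁻⁵ × 8.95 × N²
N² = 61,200 / (10.0061 × 10⁻⁵) = 611,626,908
N ≈ √611,626,908 ≈ 24,731.1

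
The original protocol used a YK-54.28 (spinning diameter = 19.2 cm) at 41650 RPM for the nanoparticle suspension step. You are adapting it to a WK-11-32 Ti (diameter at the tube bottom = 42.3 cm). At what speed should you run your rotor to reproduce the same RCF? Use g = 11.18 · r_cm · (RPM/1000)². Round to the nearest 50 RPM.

Original rotor: r = 19.2 / 2 = 9.6 cm
RCF = 11.18 × r × (N/1000)²
RCF_original = 11.18 × 9.6 × (41.65)² = 11.18 × 9.6 × 1,734.7225 ≈ 186,184.3 × g
Your rotor: r = 42.3 / 2 = 21.15 cm
186,184.3 = 11.18 × 21.15 × (N/1000)²
(N/1000)² = 186,184.3 / 236.457 = 787.3918
N = 1000 × √787.3918 ≈ 28,060.5

≈ 28050 RPM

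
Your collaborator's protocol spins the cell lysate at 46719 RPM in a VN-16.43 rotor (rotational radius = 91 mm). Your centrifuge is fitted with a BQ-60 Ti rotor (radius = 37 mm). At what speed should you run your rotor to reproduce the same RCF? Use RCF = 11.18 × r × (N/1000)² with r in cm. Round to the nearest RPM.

73268 RPM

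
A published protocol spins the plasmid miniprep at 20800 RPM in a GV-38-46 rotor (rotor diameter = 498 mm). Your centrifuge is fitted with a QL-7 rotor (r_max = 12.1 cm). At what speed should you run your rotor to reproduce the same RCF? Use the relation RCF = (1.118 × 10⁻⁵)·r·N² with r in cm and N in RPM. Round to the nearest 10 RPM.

Original rotor: r = 498 mm / 2 = 249 mm = 24.9 cm
RCF_original = 1.118 × 10⁻⁵ × 24.9 × (20800)² = 1.118 × 10⁻⁵ × 24.9 × 432,640,000 ≈ 120,439.2 × g
120,439.2 = 1.118 × 10⁻⁵ × 12.1 × N²
N² = 120,439.2 / (13.5278 × 10⁻⁵) = 890,308,845
N ≈ √890,308,845 ≈ 29,838.0

≈ 29840 RPM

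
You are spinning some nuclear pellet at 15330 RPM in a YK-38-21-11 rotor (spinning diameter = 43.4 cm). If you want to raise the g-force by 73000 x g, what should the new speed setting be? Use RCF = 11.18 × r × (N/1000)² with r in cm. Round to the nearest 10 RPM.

N₂ ≈ 23150 RPM

r = 43.4 / 2 = 21.7 cm
Current RCF = 11.18 × 21.7 × (15.33)² = 11.18 × 21.7 × 235.0089 ≈ 57,014.6 × g
Target RCF = 57,014.6 + 73,000 = 130,014.6 × g
(N/1000)² = 130,014.6 / 242.606 = 535.9084
N = 1000 × √535.9084 ≈ 23,149.7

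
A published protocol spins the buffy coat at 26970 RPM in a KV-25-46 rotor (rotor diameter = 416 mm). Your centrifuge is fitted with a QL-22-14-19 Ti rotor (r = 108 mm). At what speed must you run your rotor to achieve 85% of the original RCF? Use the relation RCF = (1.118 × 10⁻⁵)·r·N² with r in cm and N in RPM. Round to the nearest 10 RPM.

≈ 34510 RPM

Original rotor: r = 416 mm / 2 = 208 mm = 20.8 cm
RCF_original = 1.118 × 10⁻⁵ × 20.8 × (26970)² = 1.118 × 10⁻⁵ × 20.8 × 727,380,900 ≈ 169,148.1 × g
Target RCF = 0.85 × 169,148.1 ≈ 143,775.9 × g
Your rotor: r = 108 mm = 10.8 cm
143,775.9 = 1.118 × 10⁻⁵ × 10.8 × N²
N² = 143,775.9 / (12.0744 × 10⁻⁵) = 1,190,749,851
N ≈ √1,190,749,851 ≈ 34,507.2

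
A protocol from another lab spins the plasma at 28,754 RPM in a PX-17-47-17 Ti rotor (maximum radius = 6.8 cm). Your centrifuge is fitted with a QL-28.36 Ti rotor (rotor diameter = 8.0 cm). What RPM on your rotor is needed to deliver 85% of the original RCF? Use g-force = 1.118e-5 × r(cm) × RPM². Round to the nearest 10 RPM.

RCF_original = 1.118 × 10⁻⁵ × 6.8 × (28754)² = 1.118 × 10⁻⁵ × 6.8 × 826,792,516 ≈ 62,856.1 × g
Target RCF = 0.85 × 62,856.1 ≈ 53,427.7 × g
Your rotor: r = 8.0 / 2 = 4 cm
53,427.7 = 1.118 × 10⁻⁵ × 4 × N²
N² = 53,427.7 / (4.472 × 10⁻⁵) = 1,194,716,011
N ≈ √1,194,716,011 ≈ 34,564.7

34560 RPM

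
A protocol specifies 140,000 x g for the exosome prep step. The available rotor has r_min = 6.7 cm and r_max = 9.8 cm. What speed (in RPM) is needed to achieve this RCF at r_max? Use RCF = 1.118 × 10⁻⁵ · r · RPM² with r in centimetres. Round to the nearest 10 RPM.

Use r_max = 9.8 cm.
140,000 = 1.118 × 10⁻⁵ × 9.8 × N²
N² = 140,000 / (10.9564 × 10⁻⁵) = 1,277,791,975
N ≈ √1,277,791,975 ≈ 35,746.2

35750 RPM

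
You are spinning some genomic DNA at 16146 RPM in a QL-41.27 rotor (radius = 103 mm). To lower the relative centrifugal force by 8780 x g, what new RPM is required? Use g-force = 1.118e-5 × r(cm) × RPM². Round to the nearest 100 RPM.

r = 103 mm = 10.3 cm
Current RCF = 1.118 × 10⁻⁵ × 10.3 × (16146)² = 1.118 × 10⁻⁵ × 10.3 × 260,693,316 ≈ 30,019.9 × g
Target RCF = 30,019.9 − 8,780 = 21,239.9 × g
N² = 21,239.9 / (11.5154 × 10⁻⁵) = 184,447,783
N ≈ √184,447,783 ≈ 13,581.2

≈ 13600 RPM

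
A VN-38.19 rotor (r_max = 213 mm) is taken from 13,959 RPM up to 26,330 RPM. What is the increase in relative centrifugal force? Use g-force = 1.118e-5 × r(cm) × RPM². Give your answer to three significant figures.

119000 × g

r = 213 mm = 21.3 cm
RCF₁ = 1.118 × 10⁻⁵ × 21.3 × (13959)² = 1.118 × 10⁻⁵ × 21.3 × 194,853,681 ≈ 46,401.3 × g
RCF₂ = 1.118 × 10⁻⁵ × 21.3 × (26330)² = 1.118 × 10⁻⁵ × 21.3 × 693,268,900 ≈ 165,090.9 × g
Increase = 165,090.9 − 46,401.3 = 118,689.6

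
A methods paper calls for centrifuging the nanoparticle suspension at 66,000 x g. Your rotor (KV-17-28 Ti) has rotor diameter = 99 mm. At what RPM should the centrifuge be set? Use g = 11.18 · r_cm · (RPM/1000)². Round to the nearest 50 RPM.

N ≈ 34550 RPM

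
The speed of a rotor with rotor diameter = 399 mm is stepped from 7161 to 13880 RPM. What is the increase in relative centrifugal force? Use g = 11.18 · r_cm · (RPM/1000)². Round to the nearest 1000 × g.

≈ 32000 g

r = 399 mm / 2 = 199.5 mm = 19.95 cm
RCF₁ = 11.18 × 19.95 × (7.161)² = 11.18 × 19.95 × 51.279921 ≈ 11,437.5 × g
RCF₂ = 11.18 × 19.95 × (13.88)² = 11.18 × 19.95 × 192.6544 ≈ 42,969.8 × g
Increase = 42,969.8 − 11,437.5 = 31,532.3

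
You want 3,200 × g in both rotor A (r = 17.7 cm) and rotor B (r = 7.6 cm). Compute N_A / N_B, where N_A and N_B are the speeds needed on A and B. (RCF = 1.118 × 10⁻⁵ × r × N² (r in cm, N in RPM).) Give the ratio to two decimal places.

At fixed RCF, N ∝ 1/√r, so N_A/N_B = √(r_B/r_A) = √(7.6/17.7) = √0.429379 = 0.6553.

0.66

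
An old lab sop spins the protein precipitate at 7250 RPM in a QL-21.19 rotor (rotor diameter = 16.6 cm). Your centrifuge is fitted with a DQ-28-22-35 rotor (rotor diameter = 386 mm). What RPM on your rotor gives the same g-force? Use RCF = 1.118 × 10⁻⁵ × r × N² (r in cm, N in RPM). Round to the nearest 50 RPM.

≈ 4750 RPM

Original rotor: r = 16.6 / 2 = 8.3 cm
RCF_original = 1.118 × 10⁻⁵ × 8.3 × (7250)² = 1.118 × 10⁻⁵ × 8.3 × 52,562,500 ≈ 4,877.5 × g
Your rotor: r = 386 mm / 2 = 193 mm = 19.3 cm
4,877.5 = 1.118 × 10⁻⁵ × 19.3 × N²
N² = 4,877.5 / (21.5774 × 10⁻⁵) = 22,604,670
N ≈ √22,604,670 ≈ 4,754.4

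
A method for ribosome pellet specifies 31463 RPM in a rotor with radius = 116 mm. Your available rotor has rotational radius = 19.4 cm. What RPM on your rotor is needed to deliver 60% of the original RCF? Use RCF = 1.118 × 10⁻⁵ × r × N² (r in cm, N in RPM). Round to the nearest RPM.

18845 RPM

Original rotor: r = 116 mm = 11.6 cm
RCF_original = 1.118 × 10⁻⁵ × 11.6 × (31463)² = 1.118 × 10⁻⁵ × 11.6 × 989,920,369 ≈ 128,380.8 × g
Target RCF = 0.6 × 128,380.8 ≈ 77,028.5 × g
77,028.5 = 1.118 × 10⁻⁵ × 19.4 × N²
N² = 77,028.5 / (21.6892 × 10⁻⁵) = 355,146,801
N ≈ √355,146,801 ≈ 18,845.3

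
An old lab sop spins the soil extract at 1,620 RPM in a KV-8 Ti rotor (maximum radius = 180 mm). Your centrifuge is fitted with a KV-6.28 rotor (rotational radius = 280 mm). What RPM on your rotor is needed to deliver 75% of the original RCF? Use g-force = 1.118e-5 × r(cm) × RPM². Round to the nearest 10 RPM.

≈ 1120 RPM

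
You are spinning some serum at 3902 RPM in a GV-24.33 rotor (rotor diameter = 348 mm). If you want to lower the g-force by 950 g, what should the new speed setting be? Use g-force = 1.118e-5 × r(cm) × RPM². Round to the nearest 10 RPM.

3220 RPM

r = 348 mm / 2 = 174 mm = 17.4 cm
Current RCF = 1.118 × 10⁻⁵ × 17.4 × (3902)² = 1.118 × 10⁻⁵ × 17.4 × 15,225,604 ≈ 2,961.9 × g
Target RCF = 2,961.9 − 950 = 2,011.9 × g
N² = 2,011.9 / (19.4532 × 10⁻⁵) = 10,342,257
N ≈ √10,342,257 ≈ 3,215.9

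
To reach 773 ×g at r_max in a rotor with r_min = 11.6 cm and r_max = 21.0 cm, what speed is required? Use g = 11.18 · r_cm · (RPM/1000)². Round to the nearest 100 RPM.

Use r_max = 21.0 cm.
RCF = 11.18 × r × (N/1000)²
773 = 11.18 × 21 × (N/1000)²
(N/1000)² = 773 / 234.78 = 3.292444
N = 1000 × √3.292444 ≈ 1,814.5

1800 RPM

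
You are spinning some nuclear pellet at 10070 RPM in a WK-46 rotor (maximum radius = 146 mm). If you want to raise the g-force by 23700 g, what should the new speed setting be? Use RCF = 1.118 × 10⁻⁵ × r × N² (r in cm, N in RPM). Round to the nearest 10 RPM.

≈ 15700 RPM

r = 146 mm = 14.6 cm
Current RCF = 1.118 × 10⁻⁵ × 14.6 × (10070)² = 1.118 × 10⁻⁵ × 14.6 × 101,404,900 ≈ 16,552.1 × g
Target RCF = 16,552.1 + 23,700 = 40,252.1 × g
N² = 40,252.1 / (16.3228 × 10⁻⁵) = 246,600,461
N ≈ √246,600,461 ≈ 15,703.5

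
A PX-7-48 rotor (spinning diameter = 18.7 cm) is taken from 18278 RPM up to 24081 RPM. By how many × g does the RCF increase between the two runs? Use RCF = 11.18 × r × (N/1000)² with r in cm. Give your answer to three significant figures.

25700 × g

r = 18.7 / 2 = 9.35 cm
RCF₁ = 11.18 × 9.35 × (18.278)² = 11.18 × 9.35 × 334.085284 ≈ 34,922.9 × g
RCF₂ = 11.18 × 9.35 × (24.081)² = 11.18 × 9.35 × 579.894561 ≈ 60,618.1 × g
Increase = 60,618.1 − 34,922.9 = 25,695.2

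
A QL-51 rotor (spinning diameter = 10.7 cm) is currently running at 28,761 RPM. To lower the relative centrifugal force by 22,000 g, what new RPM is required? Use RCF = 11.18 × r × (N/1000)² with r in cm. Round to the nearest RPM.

21433 RPM

r = 10.7 / 2 = 5.35 cm
Current RCF = 11.18 × 5.35 × (28.761)² = 11.18 × 5.35 × 827.195121 ≈ 49,477 × g
Target RCF = 49,477 − 22,000 = 27,477 × g
(N/1000)² = 27,477 / 59.813 = 459.3817
N = 1000 × √459.3817 ≈ 21,433.2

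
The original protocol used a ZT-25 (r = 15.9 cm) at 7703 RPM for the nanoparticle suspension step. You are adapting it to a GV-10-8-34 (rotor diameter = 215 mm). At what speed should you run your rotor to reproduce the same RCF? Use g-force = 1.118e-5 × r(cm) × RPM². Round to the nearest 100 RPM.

RCF = 1.118 × 10⁻⁵ × r × N²
RCF_original = 1.118 × 10⁻⁵ × 15.9 × (7703)² = 1.118 × 10⁻⁵ × 15.9 × 59,336,209 ≈ 10,547.7 × g
Your rotor: r = 215 mm / 2 = 107.5 mm = 10.75 cm
10,547.7 = 1.118 × 10⁻⁵ × 10.75 × N²
N² = 10,547.7 / (12.0185 × 10⁻⁵) = 87,762,200
N ≈ √87,762,200 ≈ 9,368.1

≈ 9400 RPM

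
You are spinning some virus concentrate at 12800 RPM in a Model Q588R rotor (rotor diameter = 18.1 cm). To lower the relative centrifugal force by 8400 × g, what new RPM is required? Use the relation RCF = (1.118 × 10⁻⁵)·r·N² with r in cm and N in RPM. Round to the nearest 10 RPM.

8990 RPM

r = 18.1 / 2 = 9.05 cm
Current RCF = 1.118 × 10⁻⁵ × 9.05 × (12800)² = 1.118 × 10⁻⁵ × 9.05 × 163,840,000 ≈ 16,577.2 × g
Target RCF = 16,577.2 − 8,400 = 8,177.2 × g
N² = 8,177.2 / (10.1179 × 10⁻⁵) = 80,819,142
N ≈ √80,819,142 ≈ 8,989.9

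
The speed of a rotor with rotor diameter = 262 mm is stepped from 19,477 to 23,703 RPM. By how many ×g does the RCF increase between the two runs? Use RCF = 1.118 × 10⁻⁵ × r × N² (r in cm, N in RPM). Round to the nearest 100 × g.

26700 ×g

r = 262 mm / 2 = 131 mm = 13.1 cm
RCF₁ = 1.118 × 10⁻⁵ × 13.1 × (19477)² = 1.118 × 10⁻⁵ × 13.1 × 379,353,529 ≈ 55,559.4 × g
RCF₂ = 1.118 × 10⁻⁵ × 13.1 × (23703)² = 1.118 × 10⁻⁵ × 13.1 × 561,832,209 ≈ 82,284.8 × g
Increase = 82,284.8 − 55,559.4 = 26,725.4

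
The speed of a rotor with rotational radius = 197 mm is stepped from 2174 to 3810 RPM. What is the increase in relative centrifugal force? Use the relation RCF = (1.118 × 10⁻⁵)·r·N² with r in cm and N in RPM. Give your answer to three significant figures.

2160 × g

r = 197 mm = 19.7 cm
RCF₁ = 1.118 × 10⁻⁵ × 19.7 × (2174)² = 1.118 × 10⁻⁵ × 19.7 × 4,726,276 ≈ 1,040.9 × g
RCF₂ = 1.118 × 10⁻⁵ × 19.7 × (3810)² = 1.118 × 10⁻⁵ × 19.7 × 14,516,100 ≈ 3,197.1 × g
Increase = 3,197.1 − 1,040.9 = 2,156.2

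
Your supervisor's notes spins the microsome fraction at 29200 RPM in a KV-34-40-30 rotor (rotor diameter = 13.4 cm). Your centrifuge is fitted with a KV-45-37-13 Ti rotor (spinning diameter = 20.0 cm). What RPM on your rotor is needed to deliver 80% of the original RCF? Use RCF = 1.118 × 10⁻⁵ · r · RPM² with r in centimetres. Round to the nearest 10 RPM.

≈ 21380 RPM

Original rotor: r = 13.4 / 2 = 6.7 cm
RCF = 1.118 × 10⁻⁵ × r × N²
RCF_original = 1.118 × 10⁻⁵ × 6.7 × (29200)² = 1.118 × 10⁻⁵ × 6.7 × 852,640,000 ≈ 63,867.9 × g
Target RCF = 0.8 × 63,867.9 ≈ 51,094.3 × g
Your rotor: r = 20.0 / 2 = 10 cm
51,094.3 = 1.118 × 10⁻⁵ × 10 × N²
N² = 51,094.3 / (11.18 × 10⁻⁵) = 457,015,206
N ≈ √457,015,206 ≈ 21,377.9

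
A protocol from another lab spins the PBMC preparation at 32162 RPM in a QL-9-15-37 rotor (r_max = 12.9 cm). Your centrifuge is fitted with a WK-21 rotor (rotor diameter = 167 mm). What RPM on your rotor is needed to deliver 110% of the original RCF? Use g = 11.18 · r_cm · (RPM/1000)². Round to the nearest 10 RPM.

RCF = 11.18 × r × (N/1000)²
RCF_original = 11.18 × 12.9 × (32.162)² = 11.18 × 12.9 × 1,034.394244 ≈ 149,182.4 × g
Target RCF = 1.1 × 149,182.4 ≈ 164,100.6 × g
Your rotor: r = 167 mm / 2 = 83.5 mm = 8.35 cm
164,100.6 = 11.18 × 8.35 × (N/1000)²
(N/1000)² = 164,100.6 / 93.353 = 1757.85
N = 1000 × √1757.85 ≈ 41,926.7

41930 RPM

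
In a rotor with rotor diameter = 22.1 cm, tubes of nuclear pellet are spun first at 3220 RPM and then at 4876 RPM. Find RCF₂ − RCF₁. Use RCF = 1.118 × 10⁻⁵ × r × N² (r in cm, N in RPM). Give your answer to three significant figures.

r = 22.1 / 2 = 11.05 cm
RCF₁ = 1.118 × 10⁻⁵ × 11.05 × (3220)² = 1.118 × 10⁻⁵ × 11.05 × 10,368,400 ≈ 1,280.9 × g
RCF₂ = 1.118 × 10⁻⁵ × 11.05 × (4876)² = 1.118 × 10⁻⁵ × 11.05 × 23,775,376 ≈ 2,937.2 × g
Increase = 2,937.2 − 1,280.9 = 1,656.3

1660 g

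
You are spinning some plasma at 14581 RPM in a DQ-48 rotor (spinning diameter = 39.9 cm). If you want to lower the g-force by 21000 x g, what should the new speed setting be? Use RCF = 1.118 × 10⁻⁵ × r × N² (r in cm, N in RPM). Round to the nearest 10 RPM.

N₂ ≈ 10880 RPM

r = 39.9 / 2 = 19.95 cm
Current RCF = 1.118 × 10⁻⁵ × 19.95 × (14581)² = 1.118 × 10⁻⁵ × 19.95 × 212,605,561 ≈ 47,419.8 × g
Target RCF = 47,419.8 − 21,000 = 26,419.8 × g
N² = 26,419.8 / (22.3041 × 10⁻⁵) = 118,452,661
N ≈ √118,452,661 ≈ 10,883.6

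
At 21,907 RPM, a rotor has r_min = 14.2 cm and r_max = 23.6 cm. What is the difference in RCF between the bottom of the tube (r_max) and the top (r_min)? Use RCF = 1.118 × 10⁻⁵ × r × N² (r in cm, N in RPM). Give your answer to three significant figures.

50400 g

RCF_max = 1.118 × 10⁻⁵ × 23.6 × (21907)² = 1.118 × 10⁻⁵ × 23.6 × 479,916,649 ≈ 126,625 × g
RCF_min = 1.118 × 10⁻⁵ × 14.2 × (21907)² = 1.118 × 10⁻⁵ × 14.2 × 479,916,649 ≈ 76,189.6 × g
ΔRCF = 126,625 − 76,189.6 = 50,435.4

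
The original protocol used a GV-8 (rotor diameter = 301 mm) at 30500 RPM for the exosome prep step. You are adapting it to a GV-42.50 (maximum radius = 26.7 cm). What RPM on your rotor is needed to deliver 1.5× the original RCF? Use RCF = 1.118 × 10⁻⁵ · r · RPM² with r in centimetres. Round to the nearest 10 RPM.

≈ 28050 RPM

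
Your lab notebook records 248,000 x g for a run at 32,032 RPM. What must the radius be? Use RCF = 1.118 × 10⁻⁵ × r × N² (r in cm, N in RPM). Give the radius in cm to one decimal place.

r ≈ 21.6 cm

248000 = 1.118 × 10⁻⁵ × r × (32032)²
r = 248000 / (1.118 × 10⁻⁵ × 1,026,049,024) = 248000 / 11471.23 ≈ 21.619 cm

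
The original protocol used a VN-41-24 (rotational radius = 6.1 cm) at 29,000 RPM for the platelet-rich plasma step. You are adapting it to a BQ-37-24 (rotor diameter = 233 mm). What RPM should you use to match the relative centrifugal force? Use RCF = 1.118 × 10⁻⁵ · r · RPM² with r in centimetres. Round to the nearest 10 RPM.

≈ 20980 RPM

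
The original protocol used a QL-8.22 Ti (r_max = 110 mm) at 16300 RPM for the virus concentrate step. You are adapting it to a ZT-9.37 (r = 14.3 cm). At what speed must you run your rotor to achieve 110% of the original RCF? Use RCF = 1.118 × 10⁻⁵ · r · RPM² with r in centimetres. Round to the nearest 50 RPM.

15000 RPM

Original rotor: r = 110 mm = 11.0 cm
RCF_original = 1.118 × 10⁻⁵ × 11 × (16300)² = 1.118 × 10⁻⁵ × 11 × 265,690,000 ≈ 32,674.6 × g
Target RCF = 1.1 × 32,674.6 ≈ 35,942.1 × g
35,942.1 = 1.118 × 10⁻⁵ × 14.3 × N²
N² = 35,942.1 / (15.9874 × 10⁻⁵) = 224,815,167
N ≈ √224,815,167 ≈ 14,993.8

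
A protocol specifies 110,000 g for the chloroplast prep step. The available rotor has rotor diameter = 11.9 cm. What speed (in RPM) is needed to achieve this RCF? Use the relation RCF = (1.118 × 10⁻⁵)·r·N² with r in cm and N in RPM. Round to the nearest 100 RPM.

r = 11.9 / 2 = 5.95 cm
RCF = 1.118 × 10⁻⁵ × r × N²
110,000 = 1.118 × 10⁻⁵ × 5.95 × N²
N² = 110,000 / (6.6521 × 10⁻⁵) = 1,653,613,145
N ≈ √1,653,613,145 ≈ 40,664.6

≈ 40700 RPM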